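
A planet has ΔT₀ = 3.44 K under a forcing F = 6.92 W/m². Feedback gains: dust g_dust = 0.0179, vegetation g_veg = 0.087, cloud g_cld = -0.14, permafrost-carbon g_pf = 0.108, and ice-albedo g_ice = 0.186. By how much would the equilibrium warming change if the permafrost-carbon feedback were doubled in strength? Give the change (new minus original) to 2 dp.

Original: g = 0.2589, ΔT = 3.44/(1−0.2589) = 4.6417 K.
With doubled permafrost-carbon: g' = 0.3669, ΔT' = 3.44/(1−0.3669) = 5.4336 K.
Change = 5.4336 − 4.6417 = 0.79 K.

0.79 K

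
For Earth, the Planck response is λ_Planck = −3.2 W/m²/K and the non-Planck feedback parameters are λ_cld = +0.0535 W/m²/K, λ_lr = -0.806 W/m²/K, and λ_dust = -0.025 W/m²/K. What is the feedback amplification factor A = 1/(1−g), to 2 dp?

Convert to gains: g_cld = 0.0535/3.2 = 0.01672; g_lr = -0.806/3.2 = -0.2519; g_dust = -0.025/3.2 = -0.007812.
Total gain g = -0.242992.
A = 1/(1 + 0.242992) = 0.80.

0.80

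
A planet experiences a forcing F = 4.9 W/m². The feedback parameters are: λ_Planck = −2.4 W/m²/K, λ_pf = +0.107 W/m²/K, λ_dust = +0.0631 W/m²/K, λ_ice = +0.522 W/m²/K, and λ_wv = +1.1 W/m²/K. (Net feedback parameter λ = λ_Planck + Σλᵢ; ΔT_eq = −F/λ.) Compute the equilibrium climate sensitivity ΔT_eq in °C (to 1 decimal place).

8.1 °C

Net feedback parameter λ = (−2.4) + (+0.107) + (+0.0631) + (+0.522) + (+1.1) = -0.6079 W/m²/K.
ΔT = −F/λ = −4.9/(-0.6079) = 8.1 °C.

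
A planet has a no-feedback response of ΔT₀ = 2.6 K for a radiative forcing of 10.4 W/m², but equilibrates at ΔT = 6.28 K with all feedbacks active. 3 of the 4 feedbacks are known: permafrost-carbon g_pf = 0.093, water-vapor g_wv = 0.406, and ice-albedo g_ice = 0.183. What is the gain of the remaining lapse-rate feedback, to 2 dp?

Amplification A = ΔT/ΔT₀ = 6.28/2.6 = 2.415.
Total gain g = 1 − 1/A = 1 − 1/2.415 = 0.5859.
Known gains sum to 0.093 + 0.406 + 0.183 = 0.682.
g_lr = 0.5859 − 0.682 = -0.10.

-0.10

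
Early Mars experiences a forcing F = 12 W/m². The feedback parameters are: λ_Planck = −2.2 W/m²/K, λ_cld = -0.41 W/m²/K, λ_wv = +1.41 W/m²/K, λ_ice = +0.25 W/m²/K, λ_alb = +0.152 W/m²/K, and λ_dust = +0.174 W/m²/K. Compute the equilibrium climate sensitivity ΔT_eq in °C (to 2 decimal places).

Net feedback parameter λ = (−2.2) + (-0.41) + (+1.41) + (+0.25) + (+0.152) + (+0.174) = -0.624 W/m²/K.
ΔT = −F/λ = −12/(-0.624) = 19.23 °C.

19.23 °C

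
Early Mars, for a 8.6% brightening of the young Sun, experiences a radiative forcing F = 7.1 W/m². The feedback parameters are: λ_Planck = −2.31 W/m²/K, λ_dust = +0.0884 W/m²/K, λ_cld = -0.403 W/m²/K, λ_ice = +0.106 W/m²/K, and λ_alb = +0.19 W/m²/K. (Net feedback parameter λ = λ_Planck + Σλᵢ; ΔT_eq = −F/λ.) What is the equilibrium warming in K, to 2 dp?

Net feedback parameter λ = (−2.31) + (+0.0884) + (-0.403) + (+0.106) + (+0.19) = -2.3286 W/m²/K.
ΔT = −F/λ = −7.1/(-2.3286) = 3.05 K.

3.05 K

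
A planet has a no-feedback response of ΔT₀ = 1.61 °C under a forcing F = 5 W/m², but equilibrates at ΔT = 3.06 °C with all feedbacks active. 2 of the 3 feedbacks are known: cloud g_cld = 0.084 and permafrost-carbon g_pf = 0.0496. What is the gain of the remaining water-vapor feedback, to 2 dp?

0.34

Amplification A = ΔT/ΔT₀ = 3.06/1.61 = 1.901.
Total gain g = 1 − 1/A = 1 − 1/1.901 = 0.474.
Known gains sum to 0.084 + 0.0496 = 0.1336.
g_wv = 0.474 − 0.1336 = 0.34.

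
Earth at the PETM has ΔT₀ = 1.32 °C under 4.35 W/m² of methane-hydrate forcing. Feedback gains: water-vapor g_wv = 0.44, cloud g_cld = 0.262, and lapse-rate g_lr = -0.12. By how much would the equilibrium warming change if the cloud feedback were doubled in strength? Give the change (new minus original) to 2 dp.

5.30 °C

Original: g = 0.582, ΔT = 1.32/(1−0.582) = 3.1579 °C.
With doubled cloud: g' = 0.844, ΔT' = 1.32/(1−0.844) = 8.4615 °C.
Change = 8.4615 − 3.1579 = 5.30 °C.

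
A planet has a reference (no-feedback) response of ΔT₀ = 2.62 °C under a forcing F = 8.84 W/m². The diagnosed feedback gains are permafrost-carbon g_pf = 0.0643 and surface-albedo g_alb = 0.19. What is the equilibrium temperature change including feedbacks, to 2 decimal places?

Total gain g = 0.0643 + 0.19 = 0.2543.
Amplification A = 1/(1 − 0.2543) = 1.341.
ΔT = 2.62 × 1.341 = 3.51 °C.

3.51 °C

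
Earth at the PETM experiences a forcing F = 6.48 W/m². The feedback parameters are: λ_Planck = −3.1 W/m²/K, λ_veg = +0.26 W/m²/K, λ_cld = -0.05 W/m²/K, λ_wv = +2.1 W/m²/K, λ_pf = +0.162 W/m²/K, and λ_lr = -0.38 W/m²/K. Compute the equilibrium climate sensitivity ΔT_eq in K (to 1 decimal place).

Net feedback parameter λ = (−3.1) + (+0.26) + (-0.05) + (+2.1) + (+0.162) + (-0.38) = -1.008 W/m²/K.
ΔT = −F/λ = −6.48/(-1.008) = 6.4 K.

6.4 K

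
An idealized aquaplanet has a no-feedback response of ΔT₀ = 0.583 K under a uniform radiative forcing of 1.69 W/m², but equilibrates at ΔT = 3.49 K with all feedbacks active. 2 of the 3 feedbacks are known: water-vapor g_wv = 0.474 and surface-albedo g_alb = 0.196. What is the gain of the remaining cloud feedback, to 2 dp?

0.16

Amplification A = ΔT/ΔT₀ = 3.49/0.583 = 5.986.
Total gain g = 1 − 1/A = 1 − 1/5.986 = 0.8329.
Known gains sum to 0.474 + 0.196 = 0.67.
g_cld = 0.8329 − 0.67 = 0.16.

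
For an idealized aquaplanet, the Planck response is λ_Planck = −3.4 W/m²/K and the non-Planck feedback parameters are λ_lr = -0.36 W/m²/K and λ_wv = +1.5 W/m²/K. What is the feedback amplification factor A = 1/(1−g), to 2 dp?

Convert to gains: g_lr = -0.36/3.4 = -0.1059; g_wv = 1.5/3.4 = 0.4412.
Total gain g = 0.3353.
A = 1/(1 − 0.3353) = 1.50.

1.50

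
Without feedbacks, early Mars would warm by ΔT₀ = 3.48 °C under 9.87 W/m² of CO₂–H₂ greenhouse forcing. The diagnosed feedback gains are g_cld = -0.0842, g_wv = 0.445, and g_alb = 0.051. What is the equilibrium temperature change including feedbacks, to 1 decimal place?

Total gain g = -0.0842 + 0.445 + 0.051 = 0.4118.
Amplification A = 1/(1 − 0.4118) = 1.7.
ΔT = 3.48 × 1.7 = 5.9 °C.

5.9 °C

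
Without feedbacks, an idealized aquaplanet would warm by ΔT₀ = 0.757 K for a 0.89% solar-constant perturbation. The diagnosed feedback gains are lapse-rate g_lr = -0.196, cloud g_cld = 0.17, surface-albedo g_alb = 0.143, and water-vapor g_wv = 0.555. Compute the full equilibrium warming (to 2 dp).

2.31 K

Total gain g = -0.196 + 0.17 + 0.143 + 0.555 = 0.672.
Amplification A = 1/(1 − 0.672) = 3.049.
ΔT = 0.757 × 3.049 = 2.31 K.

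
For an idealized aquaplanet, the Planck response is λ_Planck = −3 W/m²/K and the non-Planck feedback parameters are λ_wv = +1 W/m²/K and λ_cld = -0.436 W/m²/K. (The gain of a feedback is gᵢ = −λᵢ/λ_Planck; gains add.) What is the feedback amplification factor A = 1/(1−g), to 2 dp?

1.23

Convert to gains: g_wv = 1/3 = 0.3333; g_cld = -0.436/3 = -0.1453.
Total gain g = 0.188.
A = 1/(1 − 0.188) = 1.23.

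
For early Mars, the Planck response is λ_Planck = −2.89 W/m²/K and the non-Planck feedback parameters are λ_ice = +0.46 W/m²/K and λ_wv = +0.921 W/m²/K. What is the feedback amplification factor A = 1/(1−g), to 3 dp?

Convert to gains: g_ice = 0.46/2.89 = 0.1592; g_wv = 0.921/2.89 = 0.3187.
Total gain g = 0.4779.
A = 1/(1 − 0.4779) = 1.915.

1.915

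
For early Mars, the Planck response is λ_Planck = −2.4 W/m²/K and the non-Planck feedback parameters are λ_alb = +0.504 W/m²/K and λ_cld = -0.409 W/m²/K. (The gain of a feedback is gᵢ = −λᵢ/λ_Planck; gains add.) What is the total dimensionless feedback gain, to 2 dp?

Convert to gains: g_alb = 0.504/2.4 = 0.21; g_cld = -0.409/2.4 = -0.1704.
Total gain g = 0.0396.

0.04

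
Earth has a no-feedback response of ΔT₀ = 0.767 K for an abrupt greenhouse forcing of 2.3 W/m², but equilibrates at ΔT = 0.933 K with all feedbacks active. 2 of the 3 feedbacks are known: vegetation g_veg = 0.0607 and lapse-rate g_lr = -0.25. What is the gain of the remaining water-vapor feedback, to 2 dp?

0.37

Amplification A = ΔT/ΔT₀ = 0.933/0.767 = 1.216.
Total gain g = 1 − 1/A = 1 − 1/1.216 = 0.1776.
Known gains sum to 0.0607 − 0.25 = -0.1893.
g_wv = 0.1776 + 0.1893 = 0.37.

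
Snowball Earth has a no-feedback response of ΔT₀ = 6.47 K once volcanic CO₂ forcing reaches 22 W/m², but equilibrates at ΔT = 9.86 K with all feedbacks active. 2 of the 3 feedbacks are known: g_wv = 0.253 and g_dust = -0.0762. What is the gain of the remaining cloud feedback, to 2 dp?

0.17

Amplification A = ΔT/ΔT₀ = 9.86/6.47 = 1.524.
Total gain g = 1 − 1/A = 1 − 1/1.524 = 0.3438.
Known gains sum to 0.253 − 0.0762 = 0.1768.
g_cld = 0.3438 − 0.1768 = 0.17.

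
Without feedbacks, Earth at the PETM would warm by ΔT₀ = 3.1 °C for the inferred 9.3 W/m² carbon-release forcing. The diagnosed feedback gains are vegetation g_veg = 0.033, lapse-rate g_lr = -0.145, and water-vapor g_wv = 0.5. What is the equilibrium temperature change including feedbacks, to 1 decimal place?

Total gain g = 0.033 − 0.145 + 0.5 = 0.388.
Amplification A = 1/(1 − 0.388) = 1.634.
ΔT = 3.1 × 1.634 = 5.1 °C.

5.1 °C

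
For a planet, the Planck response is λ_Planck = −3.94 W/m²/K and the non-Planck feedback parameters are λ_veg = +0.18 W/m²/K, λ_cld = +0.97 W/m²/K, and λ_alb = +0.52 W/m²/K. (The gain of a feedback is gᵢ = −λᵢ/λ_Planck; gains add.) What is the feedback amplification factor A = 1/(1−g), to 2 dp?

Convert to gains: g_veg = 0.18/3.94 = 0.04569; g_cld = 0.97/3.94 = 0.2462; g_alb = 0.52/3.94 = 0.132.
Total gain g = 0.42389.
A = 1/(1 − 0.42389) = 1.74.

1.74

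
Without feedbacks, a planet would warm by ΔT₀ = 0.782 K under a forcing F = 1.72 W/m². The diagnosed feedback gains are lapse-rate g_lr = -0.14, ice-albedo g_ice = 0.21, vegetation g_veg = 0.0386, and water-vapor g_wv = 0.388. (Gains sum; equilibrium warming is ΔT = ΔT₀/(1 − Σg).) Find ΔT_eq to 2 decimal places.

Total gain g = -0.14 + 0.21 + 0.0386 + 0.388 = 0.4966.
Amplification A = 1/(1 − 0.4966) = 1.986.
ΔT = 0.782 × 1.986 = 1.55 K.

1.55 K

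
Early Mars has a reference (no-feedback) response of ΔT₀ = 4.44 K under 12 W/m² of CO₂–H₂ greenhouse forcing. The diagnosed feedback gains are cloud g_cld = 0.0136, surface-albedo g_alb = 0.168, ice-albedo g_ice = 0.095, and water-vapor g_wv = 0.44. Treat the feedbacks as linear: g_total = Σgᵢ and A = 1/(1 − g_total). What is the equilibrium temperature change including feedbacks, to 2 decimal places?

15.67 K

Total gain g = 0.0136 + 0.168 + 0.095 + 0.44 = 0.7166.
Amplification A = 1/(1 − 0.7166) = 3.529.
ΔT = 4.44 × 3.529 = 15.67 K.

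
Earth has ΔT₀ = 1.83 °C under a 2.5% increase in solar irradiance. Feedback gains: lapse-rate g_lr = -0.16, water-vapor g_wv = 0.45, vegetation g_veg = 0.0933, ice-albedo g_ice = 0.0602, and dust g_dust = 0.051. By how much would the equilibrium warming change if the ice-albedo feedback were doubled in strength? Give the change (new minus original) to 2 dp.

Original: g = 0.4945, ΔT = 1.83/(1−0.4945) = 3.6202 °C.
With doubled ice-albedo: g' = 0.5547, ΔT' = 1.83/(1−0.5547) = 4.1096 °C.
Change = 4.1096 − 3.6202 = 0.49 °C.

0.49 °C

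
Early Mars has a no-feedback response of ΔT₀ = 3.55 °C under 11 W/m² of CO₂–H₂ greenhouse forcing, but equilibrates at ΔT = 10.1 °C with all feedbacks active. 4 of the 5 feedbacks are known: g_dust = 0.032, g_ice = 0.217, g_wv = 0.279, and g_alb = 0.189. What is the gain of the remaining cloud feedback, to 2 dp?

-0.07

Amplification A = ΔT/ΔT₀ = 10.1/3.55 = 2.845.
Total gain g = 1 − 1/A = 1 − 1/2.845 = 0.6485.
Known gains sum to 0.032 + 0.217 + 0.279 + 0.189 = 0.717.
g_cld = 0.6485 − 0.717 = -0.07.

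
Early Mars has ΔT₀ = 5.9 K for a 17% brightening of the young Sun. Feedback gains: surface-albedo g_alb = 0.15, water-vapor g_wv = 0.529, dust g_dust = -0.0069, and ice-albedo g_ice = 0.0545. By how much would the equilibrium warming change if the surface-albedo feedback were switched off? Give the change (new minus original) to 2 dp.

-7.65 K

Original: g = 0.7266, ΔT = 5.9/(1−0.7266) = 21.5801 K.
Without surface-albedo: g' = 0.5766, ΔT' = 5.9/(1−0.5766) = 13.9348 K.
Change = 13.9348 − 21.5801 = -7.65 K.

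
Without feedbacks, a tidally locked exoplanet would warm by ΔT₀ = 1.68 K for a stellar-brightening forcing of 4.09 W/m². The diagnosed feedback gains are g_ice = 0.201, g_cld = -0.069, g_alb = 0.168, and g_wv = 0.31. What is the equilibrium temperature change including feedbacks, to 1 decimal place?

4.3 K

Total gain g = 0.201 − 0.069 + 0.168 + 0.31 = 0.61.
Amplification A = 1/(1 − 0.61) = 2.564.
ΔT = 1.68 × 2.564 = 4.3 K.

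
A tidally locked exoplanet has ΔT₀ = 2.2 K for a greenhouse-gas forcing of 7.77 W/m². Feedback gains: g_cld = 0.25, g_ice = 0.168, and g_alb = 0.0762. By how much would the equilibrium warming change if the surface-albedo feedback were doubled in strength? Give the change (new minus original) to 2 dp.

Original: g = 0.4942, ΔT = 2.2/(1−0.4942) = 4.3495 K.
With doubled surface-albedo: g' = 0.5704, ΔT' = 2.2/(1−0.5704) = 5.1210 K.
Change = 5.1210 − 4.3495 = 0.77 K.

0.77 K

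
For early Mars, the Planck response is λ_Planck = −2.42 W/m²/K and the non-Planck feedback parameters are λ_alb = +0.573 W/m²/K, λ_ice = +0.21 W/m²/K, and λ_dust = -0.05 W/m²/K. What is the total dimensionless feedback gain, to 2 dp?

Convert to gains: g_alb = 0.573/2.42 = 0.2368; g_ice = 0.21/2.42 = 0.08678; g_dust = -0.05/2.42 = -0.02066.
Total gain g = 0.30292.

0.30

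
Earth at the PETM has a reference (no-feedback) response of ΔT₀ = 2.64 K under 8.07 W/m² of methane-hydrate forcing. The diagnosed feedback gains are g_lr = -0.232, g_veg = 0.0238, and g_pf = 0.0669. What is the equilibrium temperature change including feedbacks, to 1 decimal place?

2.3 K

Total gain g = -0.232 + 0.0238 + 0.0669 = -0.1413.
Amplification A = 1/(1 + 0.1413) = 0.8762.
ΔT = 2.64 × 0.8762 = 2.3 K.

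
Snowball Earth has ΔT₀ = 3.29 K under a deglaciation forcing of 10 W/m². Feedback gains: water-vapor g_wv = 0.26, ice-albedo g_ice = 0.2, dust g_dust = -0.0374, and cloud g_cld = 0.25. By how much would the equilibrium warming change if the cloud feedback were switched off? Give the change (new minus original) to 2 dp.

-4.35 K

Original: g = 0.6726, ΔT = 3.29/(1−0.6726) = 10.0489 K.
Without cloud: g' = 0.4226, ΔT' = 3.29/(1−0.4226) = 5.6980 K.
Change = 5.6980 − 10.0489 = -4.35 K.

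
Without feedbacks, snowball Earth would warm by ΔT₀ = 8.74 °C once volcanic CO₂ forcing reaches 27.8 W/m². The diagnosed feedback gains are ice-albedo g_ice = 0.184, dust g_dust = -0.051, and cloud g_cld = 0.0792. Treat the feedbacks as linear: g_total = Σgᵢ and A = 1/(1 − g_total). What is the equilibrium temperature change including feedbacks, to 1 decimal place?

Total gain g = 0.184 − 0.051 + 0.0792 = 0.2122.
Amplification A = 1/(1 − 0.2122) = 1.269.
ΔT = 8.74 × 1.269 = 11.1 °C.

11.1 °C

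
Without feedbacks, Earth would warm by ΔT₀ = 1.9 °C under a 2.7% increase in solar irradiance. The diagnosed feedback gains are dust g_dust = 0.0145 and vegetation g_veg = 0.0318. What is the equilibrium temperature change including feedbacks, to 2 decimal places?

Total gain g = 0.0145 + 0.0318 = 0.0463.
Amplification A = 1/(1 − 0.0463) = 1.049.
ΔT = 1.9 × 1.049 = 1.99 °C.

1.99 °C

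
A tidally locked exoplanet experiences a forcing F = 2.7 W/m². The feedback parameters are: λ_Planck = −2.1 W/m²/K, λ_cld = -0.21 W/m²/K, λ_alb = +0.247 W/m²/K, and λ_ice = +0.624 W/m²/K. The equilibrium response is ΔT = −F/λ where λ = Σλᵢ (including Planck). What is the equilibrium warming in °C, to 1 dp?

Net feedback parameter λ = (−2.1) + (-0.21) + (+0.247) + (+0.624) = -1.439 W/m²/K.
ΔT = −F/λ = −2.7/(-1.439) = 1.9 °C.

1.9 °C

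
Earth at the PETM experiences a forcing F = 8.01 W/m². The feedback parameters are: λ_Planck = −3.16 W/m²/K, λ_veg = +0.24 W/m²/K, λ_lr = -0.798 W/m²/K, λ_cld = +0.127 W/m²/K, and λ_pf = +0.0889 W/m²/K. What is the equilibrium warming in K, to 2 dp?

Net feedback parameter λ = (−3.16) + (+0.24) + (-0.798) + (+0.127) + (+0.0889) = -3.5021 W/m²/K.
ΔT = −F/λ = −8.01/(-3.5021) = 2.29 K.

2.29 K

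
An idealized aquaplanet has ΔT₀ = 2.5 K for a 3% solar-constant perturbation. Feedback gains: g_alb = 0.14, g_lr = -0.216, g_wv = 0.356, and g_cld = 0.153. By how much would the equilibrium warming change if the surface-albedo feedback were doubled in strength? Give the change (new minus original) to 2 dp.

Original: g = 0.433, ΔT = 2.5/(1−0.433) = 4.4092 K.
With doubled surface-albedo: g' = 0.573, ΔT' = 2.5/(1−0.573) = 5.8548 K.
Change = 5.8548 − 4.4092 = 1.45 K.

1.45 K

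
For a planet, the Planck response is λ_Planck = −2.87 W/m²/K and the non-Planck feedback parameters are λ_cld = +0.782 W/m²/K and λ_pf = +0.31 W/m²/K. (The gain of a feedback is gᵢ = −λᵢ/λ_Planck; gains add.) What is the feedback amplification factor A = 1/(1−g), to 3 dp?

Convert to gains: g_cld = 0.782/2.87 = 0.2725; g_pf = 0.31/2.87 = 0.108.
Total gain g = 0.3805.
A = 1/(1 − 0.3805) = 1.614.

1.614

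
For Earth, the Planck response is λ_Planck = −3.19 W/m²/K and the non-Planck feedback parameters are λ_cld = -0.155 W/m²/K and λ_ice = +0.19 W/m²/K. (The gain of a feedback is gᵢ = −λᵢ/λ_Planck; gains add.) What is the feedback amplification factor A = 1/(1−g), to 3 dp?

1.011

Convert to gains: g_cld = -0.155/3.19 = -0.04859; g_ice = 0.19/3.19 = 0.05956.
Total gain g = 0.01097.
A = 1/(1 − 0.01097) = 1.011.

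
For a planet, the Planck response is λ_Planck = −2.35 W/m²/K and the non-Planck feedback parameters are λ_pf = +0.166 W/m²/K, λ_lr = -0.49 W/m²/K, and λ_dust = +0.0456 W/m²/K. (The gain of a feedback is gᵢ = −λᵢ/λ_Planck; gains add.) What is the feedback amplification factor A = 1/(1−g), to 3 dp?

0.894

Convert to gains: g_pf = 0.166/2.35 = 0.07064; g_lr = -0.49/2.35 = -0.2085; g_dust = 0.0456/2.35 = 0.0194.
Total gain g = -0.11846.
A = 1/(1 + 0.11846) = 0.894.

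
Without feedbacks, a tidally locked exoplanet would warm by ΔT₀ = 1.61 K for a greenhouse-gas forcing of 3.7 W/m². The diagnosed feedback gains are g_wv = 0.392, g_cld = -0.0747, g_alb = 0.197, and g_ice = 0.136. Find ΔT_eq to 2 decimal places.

4.60 K

Total gain g = 0.392 − 0.0747 + 0.197 + 0.136 = 0.6503.
Amplification A = 1/(1 − 0.6503) = 2.86.
ΔT = 1.61 × 2.86 = 4.60 K.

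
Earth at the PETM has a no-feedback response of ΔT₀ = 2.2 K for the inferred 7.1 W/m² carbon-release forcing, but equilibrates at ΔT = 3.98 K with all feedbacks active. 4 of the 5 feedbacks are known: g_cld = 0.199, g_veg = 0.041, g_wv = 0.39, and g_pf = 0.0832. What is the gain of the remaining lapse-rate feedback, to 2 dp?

-0.27

Amplification A = ΔT/ΔT₀ = 3.98/2.2 = 1.809.
Total gain g = 1 − 1/A = 1 − 1/1.809 = 0.4472.
Known gains sum to 0.199 + 0.041 + 0.39 + 0.0832 = 0.7132.
g_lr = 0.4472 − 0.7132 = -0.27.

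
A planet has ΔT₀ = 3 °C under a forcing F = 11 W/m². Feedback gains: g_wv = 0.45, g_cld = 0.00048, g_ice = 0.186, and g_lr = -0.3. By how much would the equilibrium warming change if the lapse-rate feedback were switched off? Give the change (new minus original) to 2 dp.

3.73 °C

Original: g = 0.33648, ΔT = 3/(1−0.33648) = 4.5213 °C.
Without lapse-rate: g' = 0.63648, ΔT' = 3/(1−0.63648) = 8.2526 °C.
Change = 8.2526 − 4.5213 = 3.73 °C.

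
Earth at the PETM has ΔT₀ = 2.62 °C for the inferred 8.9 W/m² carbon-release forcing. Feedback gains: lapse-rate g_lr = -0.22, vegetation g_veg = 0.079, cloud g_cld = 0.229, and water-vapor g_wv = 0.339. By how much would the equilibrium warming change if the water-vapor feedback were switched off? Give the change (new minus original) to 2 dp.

-1.70 °C

Original: g = 0.427, ΔT = 2.62/(1−0.427) = 4.5724 °C.
Without water-vapor: g' = 0.088, ΔT' = 2.62/(1−0.088) = 2.8728 °C.
Change = 2.8728 − 4.5724 = -1.70 °C.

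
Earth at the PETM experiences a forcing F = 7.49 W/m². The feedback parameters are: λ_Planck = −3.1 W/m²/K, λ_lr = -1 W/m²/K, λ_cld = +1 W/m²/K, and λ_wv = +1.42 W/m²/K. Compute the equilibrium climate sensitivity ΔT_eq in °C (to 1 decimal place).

4.5 °C

Net feedback parameter λ = (−3.1) + (-1) + (+1) + (+1.42) = -1.68 W/m²/K.
ΔT = −F/λ = −7.49/(-1.68) = 4.5 °C.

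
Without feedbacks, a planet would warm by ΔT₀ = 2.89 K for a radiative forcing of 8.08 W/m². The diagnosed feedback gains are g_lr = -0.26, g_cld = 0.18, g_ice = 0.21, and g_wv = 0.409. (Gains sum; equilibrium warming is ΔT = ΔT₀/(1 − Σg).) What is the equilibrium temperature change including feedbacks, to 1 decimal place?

6.3 K

Total gain g = -0.26 + 0.18 + 0.21 + 0.409 = 0.539.
Amplification A = 1/(1 − 0.539) = 2.169.
ΔT = 2.89 × 2.169 = 6.3 K.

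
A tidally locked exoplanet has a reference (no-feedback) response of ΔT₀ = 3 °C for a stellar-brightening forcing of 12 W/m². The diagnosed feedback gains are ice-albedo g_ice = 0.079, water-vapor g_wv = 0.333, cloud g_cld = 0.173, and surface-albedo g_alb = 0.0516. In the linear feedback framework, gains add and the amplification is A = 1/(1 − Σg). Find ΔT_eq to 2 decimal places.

Total gain g = 0.079 + 0.333 + 0.173 + 0.0516 = 0.6366.
Amplification A = 1/(1 − 0.6366) = 2.752.
ΔT = 3 × 2.752 = 8.26 °C.

8.26 °C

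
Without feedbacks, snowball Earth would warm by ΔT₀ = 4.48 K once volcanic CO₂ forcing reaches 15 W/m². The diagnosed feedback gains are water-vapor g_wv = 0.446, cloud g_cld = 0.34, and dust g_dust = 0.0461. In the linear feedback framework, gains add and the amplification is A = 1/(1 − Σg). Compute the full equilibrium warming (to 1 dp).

Total gain g = 0.446 + 0.34 + 0.0461 = 0.8321.
Amplification A = 1/(1 − 0.8321) = 5.956.
ΔT = 4.48 × 5.956 = 26.7 K.

26.7 K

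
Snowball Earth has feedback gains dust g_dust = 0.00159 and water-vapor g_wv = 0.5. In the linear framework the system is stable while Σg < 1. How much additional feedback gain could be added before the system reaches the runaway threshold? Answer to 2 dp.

Current total gain = 0.00159 + 0.5 = 0.50159.
Margin to runaway = 1 − 0.50159 = 0.50.

0.50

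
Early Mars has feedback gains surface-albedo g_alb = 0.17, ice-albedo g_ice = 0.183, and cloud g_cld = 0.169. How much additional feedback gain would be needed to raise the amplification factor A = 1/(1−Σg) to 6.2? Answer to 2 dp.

0.32

Current total gain = 0.522.
Target gain for A = 6.2: g* = 1 − 1/6.2 = 0.8387.
Additional gain needed = 0.8387 − 0.522 = 0.32.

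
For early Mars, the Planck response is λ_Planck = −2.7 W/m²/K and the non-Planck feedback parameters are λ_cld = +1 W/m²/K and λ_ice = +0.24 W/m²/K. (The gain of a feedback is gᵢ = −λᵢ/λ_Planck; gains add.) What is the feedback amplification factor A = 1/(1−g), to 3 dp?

1.849

Convert to gains: g_cld = 1/2.7 = 0.3704; g_ice = 0.24/2.7 = 0.08889.
Total gain g = 0.45929.
A = 1/(1 − 0.45929) = 1.849.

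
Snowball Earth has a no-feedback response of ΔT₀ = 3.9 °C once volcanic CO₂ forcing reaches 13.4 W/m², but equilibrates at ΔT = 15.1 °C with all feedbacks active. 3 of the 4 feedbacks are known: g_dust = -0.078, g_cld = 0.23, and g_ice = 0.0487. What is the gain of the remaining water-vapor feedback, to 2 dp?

Amplification A = ΔT/ΔT₀ = 15.1/3.9 = 3.872.
Total gain g = 1 − 1/A = 1 − 1/3.872 = 0.7417.
Known gains sum to -0.078 + 0.23 + 0.0487 = 0.2007.
g_wv = 0.7417 − 0.2007 = 0.54.

0.54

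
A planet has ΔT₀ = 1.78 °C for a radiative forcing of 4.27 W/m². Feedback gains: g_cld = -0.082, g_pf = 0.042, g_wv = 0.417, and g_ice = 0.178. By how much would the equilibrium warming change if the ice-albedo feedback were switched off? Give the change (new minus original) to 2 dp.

Original: g = 0.555, ΔT = 1.78/(1−0.555) = 4.0000 °C.
Without ice-albedo: g' = 0.377, ΔT' = 1.78/(1−0.377) = 2.8571 °C.
Change = 2.8571 − 4.0000 = -1.14 °C.

-1.14 °C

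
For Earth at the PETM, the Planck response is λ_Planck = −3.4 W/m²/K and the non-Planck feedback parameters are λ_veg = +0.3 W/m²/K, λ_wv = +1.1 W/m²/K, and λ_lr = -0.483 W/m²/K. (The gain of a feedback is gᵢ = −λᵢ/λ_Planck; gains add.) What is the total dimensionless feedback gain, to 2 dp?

0.27

Convert to gains: g_veg = 0.3/3.4 = 0.08824; g_wv = 1.1/3.4 = 0.3235; g_lr = -0.483/3.4 = -0.1421.
Total gain g = 0.26964.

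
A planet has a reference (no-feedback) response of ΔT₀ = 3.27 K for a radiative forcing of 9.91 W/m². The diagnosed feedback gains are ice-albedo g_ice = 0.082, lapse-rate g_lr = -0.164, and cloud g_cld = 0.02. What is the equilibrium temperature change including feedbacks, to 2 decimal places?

Total gain g = 0.082 − 0.164 + 0.02 = -0.062.
Amplification A = 1/(1 + 0.062) = 0.9416.
ΔT = 3.27 × 0.9416 = 3.08 K.

3.08 K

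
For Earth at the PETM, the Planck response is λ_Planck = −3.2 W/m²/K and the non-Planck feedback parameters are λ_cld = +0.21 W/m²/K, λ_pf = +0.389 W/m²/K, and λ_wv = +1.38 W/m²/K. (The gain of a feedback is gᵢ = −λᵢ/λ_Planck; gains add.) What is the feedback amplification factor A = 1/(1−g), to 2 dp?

Convert to gains: g_cld = 0.21/3.2 = 0.06562; g_pf = 0.389/3.2 = 0.1216; g_wv = 1.38/3.2 = 0.4312.
Total gain g = 0.61842.
A = 1/(1 − 0.61842) = 2.62.

2.62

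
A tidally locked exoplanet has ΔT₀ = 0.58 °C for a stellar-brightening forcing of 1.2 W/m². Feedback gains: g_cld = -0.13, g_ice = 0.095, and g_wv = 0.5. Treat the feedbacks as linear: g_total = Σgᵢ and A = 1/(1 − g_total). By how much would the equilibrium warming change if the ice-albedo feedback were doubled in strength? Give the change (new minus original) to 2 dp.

Original: g = 0.465, ΔT = 0.58/(1−0.465) = 1.0841 °C.
With doubled ice-albedo: g' = 0.56, ΔT' = 0.58/(1−0.56) = 1.3182 °C.
Change = 1.3182 − 1.0841 = 0.23 °C.

0.23 °C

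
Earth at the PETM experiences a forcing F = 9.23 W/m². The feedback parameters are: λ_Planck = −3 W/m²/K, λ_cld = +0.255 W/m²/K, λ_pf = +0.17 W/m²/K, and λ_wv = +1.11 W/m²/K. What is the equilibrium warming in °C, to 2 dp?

6.30 °C

Net feedback parameter λ = (−3) + (+0.255) + (+0.17) + (+1.11) = -1.465 W/m²/K.
ΔT = −F/λ = −9.23/(-1.465) = 6.30 °C.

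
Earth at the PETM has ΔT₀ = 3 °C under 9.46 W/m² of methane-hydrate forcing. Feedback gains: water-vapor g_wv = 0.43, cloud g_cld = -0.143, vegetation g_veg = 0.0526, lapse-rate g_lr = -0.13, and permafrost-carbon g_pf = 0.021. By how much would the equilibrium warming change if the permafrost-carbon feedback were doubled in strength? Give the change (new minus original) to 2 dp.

0.11 °C

Original: g = 0.2306, ΔT = 3/(1−0.2306) = 3.8991 °C.
With doubled permafrost-carbon: g' = 0.2516, ΔT' = 3/(1−0.2516) = 4.0086 °C.
Change = 4.0086 − 3.8991 = 0.11 °C.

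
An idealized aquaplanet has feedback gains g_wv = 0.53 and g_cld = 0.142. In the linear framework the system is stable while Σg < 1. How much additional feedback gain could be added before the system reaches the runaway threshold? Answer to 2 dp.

0.33

Current total gain = 0.53 + 0.142 = 0.672.
Margin to runaway = 1 − 0.672 = 0.33.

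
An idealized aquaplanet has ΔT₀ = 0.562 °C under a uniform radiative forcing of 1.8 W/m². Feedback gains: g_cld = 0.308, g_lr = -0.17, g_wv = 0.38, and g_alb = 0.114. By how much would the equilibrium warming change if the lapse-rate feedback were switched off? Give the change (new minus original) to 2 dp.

Original: g = 0.632, ΔT = 0.562/(1−0.632) = 1.5272 °C.
Without lapse-rate: g' = 0.802, ΔT' = 0.562/(1−0.802) = 2.8384 °C.
Change = 2.8384 − 1.5272 = 1.31 °C.

1.31 °C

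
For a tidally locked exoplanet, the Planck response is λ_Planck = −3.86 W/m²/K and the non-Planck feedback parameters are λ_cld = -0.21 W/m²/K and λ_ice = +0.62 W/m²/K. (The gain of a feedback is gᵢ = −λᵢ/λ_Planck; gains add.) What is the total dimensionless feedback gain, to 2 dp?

Convert to gains: g_cld = -0.21/3.86 = -0.0544; g_ice = 0.62/3.86 = 0.1606.
Total gain g = 0.1062.

0.11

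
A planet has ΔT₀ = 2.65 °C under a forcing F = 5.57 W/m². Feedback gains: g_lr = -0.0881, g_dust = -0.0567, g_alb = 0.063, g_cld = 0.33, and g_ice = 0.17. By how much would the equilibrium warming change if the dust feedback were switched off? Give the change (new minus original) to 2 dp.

Original: g = 0.4182, ΔT = 2.65/(1−0.4182) = 4.5548 °C.
Without dust: g' = 0.4749, ΔT' = 2.65/(1−0.4749) = 5.0467 °C.
Change = 5.0467 − 4.5548 = 0.49 °C.

0.49 °C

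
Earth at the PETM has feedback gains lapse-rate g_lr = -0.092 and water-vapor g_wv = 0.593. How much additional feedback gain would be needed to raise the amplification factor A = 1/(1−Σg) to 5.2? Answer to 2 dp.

0.31

Current total gain = 0.501.
Target gain for A = 5.2: g* = 1 − 1/5.2 = 0.8077.
Additional gain needed = 0.8077 − 0.501 = 0.31.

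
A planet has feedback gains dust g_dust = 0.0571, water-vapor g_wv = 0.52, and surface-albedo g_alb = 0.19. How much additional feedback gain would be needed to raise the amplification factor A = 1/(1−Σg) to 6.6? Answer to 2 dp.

0.08

Current total gain = 0.7671.
Target gain for A = 6.6: g* = 1 − 1/6.6 = 0.8485.
Additional gain needed = 0.8485 − 0.7671 = 0.08.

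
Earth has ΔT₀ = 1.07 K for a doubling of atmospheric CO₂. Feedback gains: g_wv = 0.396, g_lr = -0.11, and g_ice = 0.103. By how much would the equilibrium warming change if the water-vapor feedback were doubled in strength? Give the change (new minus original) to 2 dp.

Original: g = 0.389, ΔT = 1.07/(1−0.389) = 1.7512 K.
With doubled water-vapor: g' = 0.785, ΔT' = 1.07/(1−0.785) = 4.9767 K.
Change = 4.9767 − 1.7512 = 3.23 K.

3.23 K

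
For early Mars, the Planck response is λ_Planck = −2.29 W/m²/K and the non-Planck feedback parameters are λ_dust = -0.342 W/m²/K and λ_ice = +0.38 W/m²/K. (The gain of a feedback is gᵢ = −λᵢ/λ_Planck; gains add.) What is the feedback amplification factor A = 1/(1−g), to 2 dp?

Convert to gains: g_dust = -0.342/2.29 = -0.1493; g_ice = 0.38/2.29 = 0.1659.
Total gain g = 0.0166.
A = 1/(1 − 0.0166) = 1.02.

1.02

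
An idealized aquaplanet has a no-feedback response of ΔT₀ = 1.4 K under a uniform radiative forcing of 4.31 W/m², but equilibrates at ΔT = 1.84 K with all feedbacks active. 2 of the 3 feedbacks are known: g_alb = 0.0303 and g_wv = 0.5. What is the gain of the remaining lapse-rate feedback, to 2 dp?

Amplification A = ΔT/ΔT₀ = 1.84/1.4 = 1.314.
Total gain g = 1 − 1/A = 1 − 1/1.314 = 0.239.
Known gains sum to 0.0303 + 0.5 = 0.5303.
g_lr = 0.239 − 0.5303 = -0.29.

-0.29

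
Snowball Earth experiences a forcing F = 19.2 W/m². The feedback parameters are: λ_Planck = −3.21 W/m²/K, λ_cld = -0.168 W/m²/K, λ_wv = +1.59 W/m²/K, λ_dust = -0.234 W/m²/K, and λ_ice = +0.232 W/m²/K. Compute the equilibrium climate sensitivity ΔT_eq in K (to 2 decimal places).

10.73 K

Net feedback parameter λ = (−3.21) + (-0.168) + (+1.59) + (-0.234) + (+0.232) = -1.79 W/m²/K.
ΔT = −F/λ = −19.2/(-1.79) = 10.73 K.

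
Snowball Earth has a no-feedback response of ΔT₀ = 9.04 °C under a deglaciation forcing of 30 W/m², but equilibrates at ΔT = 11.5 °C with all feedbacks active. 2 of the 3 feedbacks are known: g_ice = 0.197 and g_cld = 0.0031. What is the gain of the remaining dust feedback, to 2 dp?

Amplification A = ΔT/ΔT₀ = 11.5/9.04 = 1.272.
Total gain g = 1 − 1/A = 1 − 1/1.272 = 0.2138.
Known gains sum to 0.197 + 0.0031 = 0.2001.
g_dust = 0.2138 − 0.2001 = 0.01.

0.01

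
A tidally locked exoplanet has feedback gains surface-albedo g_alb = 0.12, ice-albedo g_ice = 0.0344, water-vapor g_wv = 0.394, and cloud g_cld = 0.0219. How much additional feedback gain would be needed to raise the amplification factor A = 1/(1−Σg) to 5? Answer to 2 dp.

Current total gain = 0.5703.
Target gain for A = 5: g* = 1 − 1/5 = 0.8.
Additional gain needed = 0.8 − 0.5703 = 0.23.

0.23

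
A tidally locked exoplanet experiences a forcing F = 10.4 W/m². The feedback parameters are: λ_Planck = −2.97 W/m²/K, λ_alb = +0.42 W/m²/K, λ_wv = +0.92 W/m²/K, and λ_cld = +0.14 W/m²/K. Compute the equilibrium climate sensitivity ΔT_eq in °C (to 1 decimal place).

7.0 °C

Net feedback parameter λ = (−2.97) + (+0.42) + (+0.92) + (+0.14) = -1.49 W/m²/K.
ΔT = −F/λ = −10.4/(-1.49) = 7.0 °C.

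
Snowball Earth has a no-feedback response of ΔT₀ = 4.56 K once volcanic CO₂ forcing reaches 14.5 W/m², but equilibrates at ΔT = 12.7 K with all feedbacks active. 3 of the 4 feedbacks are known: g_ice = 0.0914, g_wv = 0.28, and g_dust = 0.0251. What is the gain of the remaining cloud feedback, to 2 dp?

Amplification A = ΔT/ΔT₀ = 12.7/4.56 = 2.785.
Total gain g = 1 − 1/A = 1 − 1/2.785 = 0.6409.
Known gains sum to 0.0914 + 0.28 + 0.0251 = 0.3965.
g_cld = 0.6409 − 0.3965 = 0.24.

0.24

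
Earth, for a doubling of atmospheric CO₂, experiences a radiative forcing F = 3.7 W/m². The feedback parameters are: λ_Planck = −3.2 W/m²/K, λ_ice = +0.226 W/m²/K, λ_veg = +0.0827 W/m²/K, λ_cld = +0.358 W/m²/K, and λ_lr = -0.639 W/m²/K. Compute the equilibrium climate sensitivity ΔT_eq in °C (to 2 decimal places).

1.17 °C

Net feedback parameter λ = (−3.2) + (+0.226) + (+0.0827) + (+0.358) + (-0.639) = -3.1723 W/m²/K.
ΔT = −F/λ = −3.7/(-3.1723) = 1.17 °C.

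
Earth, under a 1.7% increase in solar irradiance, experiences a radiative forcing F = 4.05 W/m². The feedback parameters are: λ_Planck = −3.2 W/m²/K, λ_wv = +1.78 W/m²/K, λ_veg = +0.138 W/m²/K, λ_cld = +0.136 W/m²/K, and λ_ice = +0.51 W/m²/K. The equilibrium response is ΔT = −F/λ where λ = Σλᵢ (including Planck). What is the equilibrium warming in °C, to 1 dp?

6.4 °C

Net feedback parameter λ = (−3.2) + (+1.78) + (+0.138) + (+0.136) + (+0.51) = -0.636 W/m²/K.
ΔT = −F/λ = −4.05/(-0.636) = 6.4 °C.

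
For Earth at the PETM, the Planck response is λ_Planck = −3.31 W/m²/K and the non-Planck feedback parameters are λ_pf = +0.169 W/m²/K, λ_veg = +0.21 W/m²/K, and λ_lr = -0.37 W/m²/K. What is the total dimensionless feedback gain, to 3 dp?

0.003

Convert to gains: g_pf = 0.169/3.31 = 0.05106; g_veg = 0.21/3.31 = 0.06344; g_lr = -0.37/3.31 = -0.1118.
Total gain g = 0.0027.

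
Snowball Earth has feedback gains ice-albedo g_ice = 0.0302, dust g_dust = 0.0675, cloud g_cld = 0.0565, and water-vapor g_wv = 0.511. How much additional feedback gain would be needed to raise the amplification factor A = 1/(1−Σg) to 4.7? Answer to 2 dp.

0.12

Current total gain = 0.6652.
Target gain for A = 4.7: g* = 1 − 1/4.7 = 0.7872.
Additional gain needed = 0.7872 − 0.6652 = 0.12.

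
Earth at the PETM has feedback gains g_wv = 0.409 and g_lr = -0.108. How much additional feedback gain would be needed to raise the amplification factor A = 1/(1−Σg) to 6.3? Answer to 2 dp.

Current total gain = 0.301.
Target gain for A = 6.3: g* = 1 − 1/6.3 = 0.8413.
Additional gain needed = 0.8413 − 0.301 = 0.54.

0.54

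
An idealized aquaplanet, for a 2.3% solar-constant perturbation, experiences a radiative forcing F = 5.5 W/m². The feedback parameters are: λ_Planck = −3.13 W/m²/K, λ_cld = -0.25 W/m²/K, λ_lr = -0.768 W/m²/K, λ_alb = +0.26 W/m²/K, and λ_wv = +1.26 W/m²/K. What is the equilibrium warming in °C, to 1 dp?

2.1 °C

Net feedback parameter λ = (−3.13) + (-0.25) + (-0.768) + (+0.26) + (+1.26) = -2.628 W/m²/K.
ΔT = −F/λ = −5.5/(-2.628) = 2.1 °C.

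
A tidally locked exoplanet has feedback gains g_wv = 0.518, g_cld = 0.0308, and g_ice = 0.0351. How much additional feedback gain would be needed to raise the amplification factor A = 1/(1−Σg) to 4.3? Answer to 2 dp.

Current total gain = 0.5839.
Target gain for A = 4.3: g* = 1 − 1/4.3 = 0.7674.
Additional gain needed = 0.7674 − 0.5839 = 0.18.

0.18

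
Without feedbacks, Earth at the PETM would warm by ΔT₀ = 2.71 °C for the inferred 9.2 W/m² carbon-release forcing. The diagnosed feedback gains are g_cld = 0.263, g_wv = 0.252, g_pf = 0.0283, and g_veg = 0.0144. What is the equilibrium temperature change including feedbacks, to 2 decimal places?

Total gain g = 0.263 + 0.252 + 0.0283 + 0.0144 = 0.5577.
Amplification A = 1/(1 − 0.5577) = 2.261.
ΔT = 2.71 × 2.261 = 6.13 °C.

6.13 °C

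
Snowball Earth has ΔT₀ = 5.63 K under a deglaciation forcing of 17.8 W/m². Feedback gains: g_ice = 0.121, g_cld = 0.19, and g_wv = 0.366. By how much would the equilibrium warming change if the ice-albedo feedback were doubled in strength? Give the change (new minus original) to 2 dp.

10.44 K

Original: g = 0.677, ΔT = 5.63/(1−0.677) = 17.4303 K.
With doubled ice-albedo: g' = 0.798, ΔT' = 5.63/(1−0.798) = 27.8713 K.
Change = 27.8713 − 17.4303 = 10.44 K.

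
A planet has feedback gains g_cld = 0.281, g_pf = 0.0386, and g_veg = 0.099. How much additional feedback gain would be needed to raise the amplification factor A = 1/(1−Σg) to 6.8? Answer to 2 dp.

Current total gain = 0.4186.
Target gain for A = 6.8: g* = 1 − 1/6.8 = 0.8529.
Additional gain needed = 0.8529 − 0.4186 = 0.43.

0.43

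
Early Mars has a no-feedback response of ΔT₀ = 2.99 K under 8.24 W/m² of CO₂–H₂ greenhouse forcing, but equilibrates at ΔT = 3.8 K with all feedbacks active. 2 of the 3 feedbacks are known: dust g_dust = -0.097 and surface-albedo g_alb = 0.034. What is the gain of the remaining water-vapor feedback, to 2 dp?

Amplification A = ΔT/ΔT₀ = 3.8/2.99 = 1.271.
Total gain g = 1 − 1/A = 1 − 1/1.271 = 0.2132.
Known gains sum to -0.097 + 0.034 = -0.063.
g_wv = 0.2132 + 0.063 = 0.28.

0.28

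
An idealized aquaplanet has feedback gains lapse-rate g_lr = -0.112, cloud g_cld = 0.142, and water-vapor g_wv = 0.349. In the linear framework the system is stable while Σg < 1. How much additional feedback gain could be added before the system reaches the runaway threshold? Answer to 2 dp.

Current total gain = -0.112 + 0.142 + 0.349 = 0.379.
Margin to runaway = 1 − 0.379 = 0.62.

0.62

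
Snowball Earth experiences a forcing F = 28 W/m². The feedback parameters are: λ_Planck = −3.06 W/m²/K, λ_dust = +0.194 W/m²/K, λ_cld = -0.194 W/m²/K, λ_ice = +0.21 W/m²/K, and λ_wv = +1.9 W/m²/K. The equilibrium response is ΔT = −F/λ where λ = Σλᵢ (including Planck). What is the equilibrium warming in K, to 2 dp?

Net feedback parameter λ = (−3.06) + (+0.194) + (-0.194) + (+0.21) + (+1.9) = -0.95 W/m²/K.
ΔT = −F/λ = −28/(-0.95) = 29.47 K.

29.47 K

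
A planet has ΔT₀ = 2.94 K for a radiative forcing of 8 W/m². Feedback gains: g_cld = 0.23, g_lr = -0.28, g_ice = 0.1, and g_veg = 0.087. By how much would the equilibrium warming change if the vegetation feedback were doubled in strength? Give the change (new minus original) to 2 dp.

0.38 K

Original: g = 0.137, ΔT = 2.94/(1−0.137) = 3.4067 K.
With doubled vegetation: g' = 0.224, ΔT' = 2.94/(1−0.224) = 3.7887 K.
Change = 3.7887 − 3.4067 = 0.38 K.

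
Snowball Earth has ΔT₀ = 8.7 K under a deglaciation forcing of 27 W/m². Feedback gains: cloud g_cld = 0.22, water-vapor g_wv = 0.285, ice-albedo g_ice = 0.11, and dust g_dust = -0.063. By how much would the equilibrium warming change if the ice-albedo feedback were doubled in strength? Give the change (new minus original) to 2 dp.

Original: g = 0.552, ΔT = 8.7/(1−0.552) = 19.4196 K.
With doubled ice-albedo: g' = 0.662, ΔT' = 8.7/(1−0.662) = 25.7396 K.
Change = 25.7396 − 19.4196 = 6.32 K.

6.32 K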